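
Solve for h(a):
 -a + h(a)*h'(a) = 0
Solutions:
 h(a) = -sqrt(C1 + a^2)
 h(a) = sqrt(C1 + a^2)


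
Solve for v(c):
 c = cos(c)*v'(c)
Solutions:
 v(c) = C1 + Integral(c/cos(c), c)


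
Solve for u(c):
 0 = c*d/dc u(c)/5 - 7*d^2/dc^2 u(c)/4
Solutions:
 u(c) = C1 + C2*erfi(sqrt(70)*c/35)


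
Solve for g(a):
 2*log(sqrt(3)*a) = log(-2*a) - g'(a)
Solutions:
 g(a) = C1 - a*log(a) + a*(-log(3) + log(2) + 1 + I*pi)


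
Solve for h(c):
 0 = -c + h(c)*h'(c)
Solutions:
 h(c) = -sqrt(C1 + c^2)
 h(c) = sqrt(C1 + c^2)


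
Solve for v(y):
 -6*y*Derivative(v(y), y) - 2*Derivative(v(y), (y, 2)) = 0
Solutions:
 v(y) = C1 + C2*erf(sqrt(6)*y/2)


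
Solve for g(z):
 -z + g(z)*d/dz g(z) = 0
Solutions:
 g(z) = -sqrt(C1 + z^2)
 g(z) = sqrt(C1 + z^2)


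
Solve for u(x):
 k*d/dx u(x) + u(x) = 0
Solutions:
 u(x) = C1*exp(-x/k)


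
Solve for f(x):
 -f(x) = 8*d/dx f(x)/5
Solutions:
 f(x) = C1*exp(-5*x/8)


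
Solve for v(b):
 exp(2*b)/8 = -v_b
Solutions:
 v(b) = C1 - exp(2*b)/16


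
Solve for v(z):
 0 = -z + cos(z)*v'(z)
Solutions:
 v(z) = C1 + Integral(z/cos(z), z)


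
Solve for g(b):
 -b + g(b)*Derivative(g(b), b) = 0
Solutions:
 g(b) = -sqrt(C1 + b^2)
 g(b) = sqrt(C1 + b^2)


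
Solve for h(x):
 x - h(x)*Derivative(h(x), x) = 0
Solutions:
 h(x) = -sqrt(C1 + x^2)
 h(x) = sqrt(C1 + x^2)


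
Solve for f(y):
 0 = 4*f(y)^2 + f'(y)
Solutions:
 f(y) = 1/(C1 + 4*y)


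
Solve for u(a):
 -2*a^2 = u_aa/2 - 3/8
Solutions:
 u(a) = C1 + C2*a - a^4/3 + 3*a^2/8


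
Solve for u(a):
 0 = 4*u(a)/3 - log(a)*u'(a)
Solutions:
 u(a) = C1*exp(4*li(a)/3)


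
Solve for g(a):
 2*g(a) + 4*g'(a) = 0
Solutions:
 g(a) = C1*exp(-a/2)


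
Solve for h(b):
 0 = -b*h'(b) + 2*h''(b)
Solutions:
 h(b) = C1 + C2*erfi(b/2)


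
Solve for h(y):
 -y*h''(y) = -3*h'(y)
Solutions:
 h(y) = C1 + C2*y^4


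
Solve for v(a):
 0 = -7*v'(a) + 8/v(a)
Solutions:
 v(a) = -sqrt(C1 + 112*a)/7
 v(a) = sqrt(C1 + 112*a)/7


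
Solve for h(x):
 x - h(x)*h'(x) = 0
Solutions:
 h(x) = -sqrt(C1 + x^2)
 h(x) = sqrt(C1 + x^2)


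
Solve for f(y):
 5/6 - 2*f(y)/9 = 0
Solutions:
 f(y) = 15/4


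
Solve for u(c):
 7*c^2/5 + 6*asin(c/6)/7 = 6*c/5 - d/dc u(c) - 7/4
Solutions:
 u(c) = C1 - 7*c^3/15 + 3*c^2/5 - 6*c*asin(c/6)/7 - 7*c/4 - 6*sqrt(36 - c^2)/7


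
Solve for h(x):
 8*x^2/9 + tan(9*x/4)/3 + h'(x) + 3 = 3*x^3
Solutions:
 h(x) = C1 + 3*x^4/4 - 8*x^3/27 - 3*x + 4*log(cos(9*x/4))/27


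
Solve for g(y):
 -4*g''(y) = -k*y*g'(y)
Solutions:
 g(y) = Piecewise((-sqrt(2)*sqrt(pi)*C1*erf(sqrt(2)*y*sqrt(-k)/4)/sqrt(-k) - C2, (k > 0) | (k < 0)), (-C1*y - C2, True))


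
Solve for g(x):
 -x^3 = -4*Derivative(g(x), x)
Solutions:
 g(x) = C1 + x^4/16


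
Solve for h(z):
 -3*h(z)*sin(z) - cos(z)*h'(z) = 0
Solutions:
 h(z) = C1*cos(z)^3


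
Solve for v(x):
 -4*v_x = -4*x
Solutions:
 v(x) = C1 + x^2/2


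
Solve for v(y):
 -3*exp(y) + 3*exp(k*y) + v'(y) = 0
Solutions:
 v(y) = C1 + 3*exp(y) - 3*exp(k*y)/k


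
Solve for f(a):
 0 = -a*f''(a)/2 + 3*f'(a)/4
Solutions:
 f(a) = C1 + C2*a^(5/2)


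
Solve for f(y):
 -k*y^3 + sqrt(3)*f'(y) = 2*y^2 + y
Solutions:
 f(y) = C1 + sqrt(3)*k*y^4/12 + 2*sqrt(3)*y^3/9 + sqrt(3)*y^2/6


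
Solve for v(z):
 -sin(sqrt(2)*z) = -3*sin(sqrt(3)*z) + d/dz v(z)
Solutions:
 v(z) = C1 + sqrt(2)*cos(sqrt(2)*z)/2 - sqrt(3)*cos(sqrt(3)*z)


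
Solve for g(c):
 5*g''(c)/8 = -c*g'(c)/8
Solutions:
 g(c) = C1 + C2*erf(sqrt(10)*c/10)


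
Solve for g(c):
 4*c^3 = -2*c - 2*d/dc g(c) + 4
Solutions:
 g(c) = C1 - c^4/2 - c^2/2 + 2*c


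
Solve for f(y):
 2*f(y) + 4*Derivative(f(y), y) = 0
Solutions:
 f(y) = C1*exp(-y/2)


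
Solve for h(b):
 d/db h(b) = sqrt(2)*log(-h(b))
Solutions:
 -li(-h(b)) = C1 + sqrt(2)*b


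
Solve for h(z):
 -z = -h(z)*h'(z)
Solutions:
 h(z) = -sqrt(C1 + z^2)
 h(z) = sqrt(C1 + z^2)


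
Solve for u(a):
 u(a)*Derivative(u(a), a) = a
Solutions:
 u(a) = -sqrt(C1 + a^2)
 u(a) = sqrt(C1 + a^2)


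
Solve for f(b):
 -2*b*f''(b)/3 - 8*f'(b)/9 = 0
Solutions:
 f(b) = C1 + C2/b^(1/3)


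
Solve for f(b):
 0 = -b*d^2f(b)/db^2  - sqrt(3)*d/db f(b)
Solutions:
 f(b) = C1 + C2*b^(1 - sqrt(3))


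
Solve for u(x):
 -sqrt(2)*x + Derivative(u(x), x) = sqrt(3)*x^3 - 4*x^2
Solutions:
 u(x) = C1 + sqrt(3)*x^4/4 - 4*x^3/3 + sqrt(2)*x^2/2


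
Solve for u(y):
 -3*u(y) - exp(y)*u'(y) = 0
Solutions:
 u(y) = C1*exp(3*exp(-y))


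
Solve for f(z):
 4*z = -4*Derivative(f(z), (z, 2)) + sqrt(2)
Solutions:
 f(z) = C1 + C2*z - z^3/6 + sqrt(2)*z^2/8


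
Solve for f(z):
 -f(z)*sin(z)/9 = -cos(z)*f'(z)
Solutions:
 f(z) = C1/cos(z)^(1/9)


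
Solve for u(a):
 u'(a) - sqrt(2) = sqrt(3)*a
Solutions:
 u(a) = C1 + sqrt(3)*a^2/2 + sqrt(2)*a


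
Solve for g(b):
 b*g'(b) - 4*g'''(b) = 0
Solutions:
 g(b) = C1 + Integral(C2*airyai(2^(1/3)*b/2) + C3*airybi(2^(1/3)*b/2), b)


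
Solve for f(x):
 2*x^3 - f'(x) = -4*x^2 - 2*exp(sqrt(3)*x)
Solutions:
 f(x) = C1 + x^4/2 + 4*x^3/3 + 2*sqrt(3)*exp(sqrt(3)*x)/3


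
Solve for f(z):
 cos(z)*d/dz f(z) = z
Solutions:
 f(z) = C1 + Integral(z/cos(z), z)


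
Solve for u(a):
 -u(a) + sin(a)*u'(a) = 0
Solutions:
 u(a) = C1*sqrt(cos(a) - 1)/sqrt(cos(a) + 1)


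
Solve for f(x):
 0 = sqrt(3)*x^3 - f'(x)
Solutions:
 f(x) = C1 + sqrt(3)*x^4/4


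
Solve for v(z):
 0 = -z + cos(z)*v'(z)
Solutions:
 v(z) = C1 + Integral(z/cos(z), z)


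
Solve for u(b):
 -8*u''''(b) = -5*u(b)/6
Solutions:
 u(b) = C1*exp(-3^(3/4)*5^(1/4)*b/6) + C2*exp(3^(3/4)*5^(1/4)*b/6) + C3*sin(3^(3/4)*5^(1/4)*b/6) + C4*cos(3^(3/4)*5^(1/4)*b/6)


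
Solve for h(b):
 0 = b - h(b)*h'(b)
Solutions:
 h(b) = -sqrt(C1 + b^2)
 h(b) = sqrt(C1 + b^2)


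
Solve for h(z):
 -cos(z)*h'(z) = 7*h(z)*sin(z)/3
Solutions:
 h(z) = C1*cos(z)^(7/3)


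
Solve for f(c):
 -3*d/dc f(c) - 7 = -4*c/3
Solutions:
 f(c) = C1 + 2*c^2/9 - 7*c/3


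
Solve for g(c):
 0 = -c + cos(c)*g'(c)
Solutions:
 g(c) = C1 + Integral(c/cos(c), c)


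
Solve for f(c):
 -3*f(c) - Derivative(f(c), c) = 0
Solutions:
 f(c) = C1*exp(-3*c)


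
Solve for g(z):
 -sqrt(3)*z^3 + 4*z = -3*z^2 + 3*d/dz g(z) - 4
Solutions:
 g(z) = C1 - sqrt(3)*z^4/12 + z^3/3 + 2*z^2/3 + 4*z/3


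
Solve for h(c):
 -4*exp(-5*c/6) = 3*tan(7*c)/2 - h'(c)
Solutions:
 h(c) = C1 + 3*log(tan(7*c)^2 + 1)/28 - 24*exp(-5*c/6)/5


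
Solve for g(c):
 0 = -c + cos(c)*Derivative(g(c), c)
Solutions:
 g(c) = C1 + Integral(c/cos(c), c)


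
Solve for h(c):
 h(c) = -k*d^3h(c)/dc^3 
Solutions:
 h(c) = C1*exp(c*(-1/k)^(1/3)) + C2*exp(c*(-1/k)^(1/3)*(-1 + sqrt(3)*I)/2) + C3*exp(-c*(-1/k)^(1/3)*(1 + sqrt(3)*I)/2)


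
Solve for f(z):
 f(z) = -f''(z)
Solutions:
 f(z) = C1*sin(z) + C2*cos(z)


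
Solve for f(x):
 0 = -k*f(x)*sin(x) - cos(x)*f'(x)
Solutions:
 f(x) = C1*exp(k*log(cos(x)))


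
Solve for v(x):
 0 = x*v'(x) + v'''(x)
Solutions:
 v(x) = C1 + Integral(C2*airyai(-x) + C3*airybi(-x), x)


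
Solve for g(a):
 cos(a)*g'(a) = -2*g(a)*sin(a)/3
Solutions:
 g(a) = C1*cos(a)^(2/3)


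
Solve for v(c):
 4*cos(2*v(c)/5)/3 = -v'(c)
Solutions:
 4*c/3 - 5*log(sin(2*v(c)/5) - 1)/4 + 5*log(sin(2*v(c)/5) + 1)/4 = C1


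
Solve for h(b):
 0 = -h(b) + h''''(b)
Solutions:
 h(b) = C1*exp(-b) + C2*exp(b) + C3*sin(b) + C4*cos(b)


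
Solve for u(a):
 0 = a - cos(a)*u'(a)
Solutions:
 u(a) = C1 + Integral(a/cos(a), a)


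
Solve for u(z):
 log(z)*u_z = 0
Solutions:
 u(z) = C1


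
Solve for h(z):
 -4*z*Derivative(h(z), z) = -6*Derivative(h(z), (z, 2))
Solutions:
 h(z) = C1 + C2*erfi(sqrt(3)*z/3)


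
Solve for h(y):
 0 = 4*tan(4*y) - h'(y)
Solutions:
 h(y) = C1 - log(cos(4*y))


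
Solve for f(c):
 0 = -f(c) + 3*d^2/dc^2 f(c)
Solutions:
 f(c) = C1*exp(-sqrt(3)*c/3) + C2*exp(sqrt(3)*c/3)


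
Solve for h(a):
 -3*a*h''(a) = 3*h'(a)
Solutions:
 h(a) = C1 + C2*log(a)


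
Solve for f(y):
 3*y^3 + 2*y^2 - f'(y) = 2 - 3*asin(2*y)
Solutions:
 f(y) = C1 + 3*y^4/4 + 2*y^3/3 + 3*y*asin(2*y) - 2*y + 3*sqrt(1 - 4*y^2)/2


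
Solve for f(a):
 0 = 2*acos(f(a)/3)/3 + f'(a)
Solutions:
 Integral(1/acos(_y/3), (_y, f(a))) = C1 - 2*a/3


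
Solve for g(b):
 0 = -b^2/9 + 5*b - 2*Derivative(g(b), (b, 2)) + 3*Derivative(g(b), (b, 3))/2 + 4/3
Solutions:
 g(b) = C1 + C2*b + C3*exp(4*b/3) - b^4/216 + 29*b^3/72 + 119*b^2/96


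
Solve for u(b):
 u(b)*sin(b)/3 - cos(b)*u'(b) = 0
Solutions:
 u(b) = C1/cos(b)^(1/3)


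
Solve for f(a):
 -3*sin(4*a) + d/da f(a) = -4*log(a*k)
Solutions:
 f(a) = C1 - 4*a*log(a*k) + 4*a - 3*cos(4*a)/4


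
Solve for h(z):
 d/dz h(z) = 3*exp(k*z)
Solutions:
 h(z) = C1 + 3*exp(k*z)/k


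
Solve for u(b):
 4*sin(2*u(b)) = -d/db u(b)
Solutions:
 u(b) = pi - acos((-C1 - exp(16*b))/(C1 - exp(16*b)))/2
 u(b) = acos((-C1 - exp(16*b))/(C1 - exp(16*b)))/2


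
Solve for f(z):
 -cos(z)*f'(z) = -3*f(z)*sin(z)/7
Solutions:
 f(z) = C1/cos(z)^(3/7)


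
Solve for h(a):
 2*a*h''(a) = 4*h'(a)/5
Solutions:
 h(a) = C1 + C2*a^(7/5)


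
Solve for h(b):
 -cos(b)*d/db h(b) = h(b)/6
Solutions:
 h(b) = C1*(sin(b) - 1)^(1/12)/(sin(b) + 1)^(1/12)


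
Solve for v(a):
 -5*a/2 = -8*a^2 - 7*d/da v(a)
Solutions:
 v(a) = C1 - 8*a^3/21 + 5*a^2/28


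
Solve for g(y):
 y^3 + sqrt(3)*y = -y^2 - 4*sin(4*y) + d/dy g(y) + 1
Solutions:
 g(y) = C1 + y^4/4 + y^3/3 + sqrt(3)*y^2/2 - y - cos(4*y)


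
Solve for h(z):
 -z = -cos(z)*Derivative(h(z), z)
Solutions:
 h(z) = C1 + Integral(z/cos(z), z)


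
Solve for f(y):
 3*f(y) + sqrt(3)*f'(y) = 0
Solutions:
 f(y) = C1*exp(-sqrt(3)*y)


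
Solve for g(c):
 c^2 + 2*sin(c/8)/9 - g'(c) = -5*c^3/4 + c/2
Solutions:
 g(c) = C1 + 5*c^4/16 + c^3/3 - c^2/4 - 16*cos(c/8)/9


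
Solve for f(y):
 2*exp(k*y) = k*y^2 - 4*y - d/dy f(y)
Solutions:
 f(y) = C1 + k*y^3/3 - 2*y^2 - 2*exp(k*y)/k


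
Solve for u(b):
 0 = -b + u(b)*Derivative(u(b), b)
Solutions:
 u(b) = -sqrt(C1 + b^2)
 u(b) = sqrt(C1 + b^2)


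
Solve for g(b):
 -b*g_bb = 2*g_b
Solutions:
 g(b) = C1 + C2/b


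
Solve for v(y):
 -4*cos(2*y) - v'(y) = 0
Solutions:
 v(y) = C1 - 2*sin(2*y)


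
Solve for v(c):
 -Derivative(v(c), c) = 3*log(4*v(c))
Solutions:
 Integral(1/(log(_y) + 2*log(2)), (_y, v(c)))/3 = C1 - c


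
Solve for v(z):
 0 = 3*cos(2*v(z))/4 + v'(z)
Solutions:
 v(z) = -asin((C1 + exp(3*z))/(C1 - exp(3*z)))/2 + pi/2
 v(z) = asin((C1 + exp(3*z))/(C1 - exp(3*z)))/2


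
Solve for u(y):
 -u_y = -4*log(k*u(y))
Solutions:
 li(k*u(y))/k = C1 + 4*y


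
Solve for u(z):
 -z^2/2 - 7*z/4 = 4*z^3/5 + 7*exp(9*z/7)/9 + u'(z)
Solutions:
 u(z) = C1 - z^4/5 - z^3/6 - 7*z^2/8 - 49*exp(9*z/7)/81


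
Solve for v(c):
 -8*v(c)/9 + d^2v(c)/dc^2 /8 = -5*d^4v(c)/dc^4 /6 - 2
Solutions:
 v(c) = C1*exp(-sqrt(30)*c*sqrt(-9 + sqrt(15441))/60) + C2*exp(sqrt(30)*c*sqrt(-9 + sqrt(15441))/60) + C3*sin(sqrt(30)*c*sqrt(9 + sqrt(15441))/60) + C4*cos(sqrt(30)*c*sqrt(9 + sqrt(15441))/60) + 9/4


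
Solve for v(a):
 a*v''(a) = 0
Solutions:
 v(a) = C1 + C2*a


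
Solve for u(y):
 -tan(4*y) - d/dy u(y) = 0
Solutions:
 u(y) = C1 + log(cos(4*y))/4


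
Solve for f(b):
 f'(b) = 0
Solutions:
 f(b) = C1


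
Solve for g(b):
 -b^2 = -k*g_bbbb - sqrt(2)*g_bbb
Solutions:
 g(b) = C1 + C2*b + C3*b^2 + C4*exp(-sqrt(2)*b/k) + sqrt(2)*b^5/120 - b^4*k/24 + sqrt(2)*b^3*k^2/12


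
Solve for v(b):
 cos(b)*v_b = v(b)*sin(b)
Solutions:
 v(b) = C1/cos(b)


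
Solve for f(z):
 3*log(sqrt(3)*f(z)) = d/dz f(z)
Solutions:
 -2*Integral(1/(2*log(_y) + log(3)), (_y, f(z)))/3 = C1 - z


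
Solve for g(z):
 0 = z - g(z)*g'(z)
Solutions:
 g(z) = -sqrt(C1 + z^2)
 g(z) = sqrt(C1 + z^2)


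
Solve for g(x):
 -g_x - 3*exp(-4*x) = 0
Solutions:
 g(x) = C1 + 3*exp(-4*x)/4


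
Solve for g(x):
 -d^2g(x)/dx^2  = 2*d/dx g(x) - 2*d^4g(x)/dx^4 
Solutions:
 g(x) = C1 + C2*exp(-6^(1/3)*x*(6^(1/3)/(sqrt(318) + 18)^(1/3) + (sqrt(318) + 18)^(1/3))/12)*sin(2^(1/3)*3^(1/6)*x*(-3^(2/3)*(sqrt(318) + 18)^(1/3) + 3*2^(1/3)/(sqrt(318) + 18)^(1/3))/12) + C3*exp(-6^(1/3)*x*(6^(1/3)/(sqrt(318) + 18)^(1/3) + (sqrt(318) + 18)^(1/3))/12)*cos(2^(1/3)*3^(1/6)*x*(-3^(2/3)*(sqrt(318) + 18)^(1/3) + 3*2^(1/3)/(sqrt(318) + 18)^(1/3))/12) + C4*exp(6^(1/3)*x*(6^(1/3)/(sqrt(318) + 18)^(1/3) + (sqrt(318) + 18)^(1/3))/6)


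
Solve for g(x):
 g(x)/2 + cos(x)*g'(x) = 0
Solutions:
 g(x) = C1*(sin(x) - 1)^(1/4)/(sin(x) + 1)^(1/4)


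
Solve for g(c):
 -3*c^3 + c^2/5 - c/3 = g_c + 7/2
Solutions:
 g(c) = C1 - 3*c^4/4 + c^3/15 - c^2/6 - 7*c/2


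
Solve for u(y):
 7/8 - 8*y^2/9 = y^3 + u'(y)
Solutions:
 u(y) = C1 - y^4/4 - 8*y^3/27 + 7*y/8


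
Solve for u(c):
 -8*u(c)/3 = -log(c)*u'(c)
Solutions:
 u(c) = C1*exp(8*li(c)/3)


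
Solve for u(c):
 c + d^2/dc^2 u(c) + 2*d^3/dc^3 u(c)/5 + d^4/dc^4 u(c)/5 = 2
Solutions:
 u(c) = C1 + C2*c - c^3/6 + 6*c^2/5 + (C3*sin(2*c) + C4*cos(2*c))*exp(-c)


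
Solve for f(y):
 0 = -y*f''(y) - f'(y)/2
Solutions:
 f(y) = C1 + C2*sqrt(y)


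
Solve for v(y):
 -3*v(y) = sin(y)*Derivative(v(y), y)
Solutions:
 v(y) = C1*(cos(y) + 1)^(3/2)/(cos(y) - 1)^(3/2)


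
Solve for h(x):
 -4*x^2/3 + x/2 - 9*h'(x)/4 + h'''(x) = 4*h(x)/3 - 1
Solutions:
 h(x) = C1*exp(-3^(1/3)*x*(9/(sqrt(13) + 16)^(1/3) + 3^(1/3)*(sqrt(13) + 16)^(1/3))/12)*sin(3^(1/6)*x*(-(sqrt(13) + 16)^(1/3) + 3*3^(2/3)/(sqrt(13) + 16)^(1/3))/4) + C2*exp(-3^(1/3)*x*(9/(sqrt(13) + 16)^(1/3) + 3^(1/3)*(sqrt(13) + 16)^(1/3))/12)*cos(3^(1/6)*x*(-(sqrt(13) + 16)^(1/3) + 3*3^(2/3)/(sqrt(13) + 16)^(1/3))/4) + C3*exp(3^(1/3)*x*(9/(sqrt(13) + 16)^(1/3) + 3^(1/3)*(sqrt(13) + 16)^(1/3))/6) - x^2 + 15*x/4 - 357/64


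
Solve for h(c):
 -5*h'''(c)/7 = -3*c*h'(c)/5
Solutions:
 h(c) = C1 + Integral(C2*airyai(105^(1/3)*c/5) + C3*airybi(105^(1/3)*c/5), c)


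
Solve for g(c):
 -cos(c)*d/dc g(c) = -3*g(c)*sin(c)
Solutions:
 g(c) = C1/cos(c)^3


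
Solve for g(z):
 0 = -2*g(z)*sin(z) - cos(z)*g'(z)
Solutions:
 g(z) = C1*cos(z)^2


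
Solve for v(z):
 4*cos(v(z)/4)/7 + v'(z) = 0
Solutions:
 4*z/7 - 2*log(sin(v(z)/4) - 1) + 2*log(sin(v(z)/4) + 1) = C1


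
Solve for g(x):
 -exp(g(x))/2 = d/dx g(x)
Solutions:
 g(x) = log(1/(C1 + x)) + log(2)


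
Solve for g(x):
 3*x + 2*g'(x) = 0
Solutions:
 g(x) = C1 - 3*x^2/4


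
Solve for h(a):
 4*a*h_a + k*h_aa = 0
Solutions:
 h(a) = C1 + C2*sqrt(k)*erf(sqrt(2)*a*sqrt(1/k))


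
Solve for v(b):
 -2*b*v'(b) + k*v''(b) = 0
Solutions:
 v(b) = C1 + C2*erf(b*sqrt(-1/k))/sqrt(-1/k)


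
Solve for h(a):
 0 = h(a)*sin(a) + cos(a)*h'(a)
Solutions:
 h(a) = C1*cos(a)


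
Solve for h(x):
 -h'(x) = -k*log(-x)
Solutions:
 h(x) = C1 + k*x*log(-x) - k*x


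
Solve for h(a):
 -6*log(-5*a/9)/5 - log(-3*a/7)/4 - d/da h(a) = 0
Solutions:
 h(a) = C1 - 29*a*log(-a)/20 + a*(-24*log(5) + 5*log(7) + 29 + 43*log(3))/20


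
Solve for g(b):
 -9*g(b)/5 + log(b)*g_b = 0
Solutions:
 g(b) = C1*exp(9*li(b)/5)


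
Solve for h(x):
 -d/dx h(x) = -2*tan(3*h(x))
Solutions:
 h(x) = -asin(C1*exp(6*x))/3 + pi/3
 h(x) = asin(C1*exp(6*x))/3


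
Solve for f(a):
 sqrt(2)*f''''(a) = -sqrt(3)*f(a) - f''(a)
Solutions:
 f(a) = (C1*sin(2^(7/8)*3^(1/8)*a*cos(atan(sqrt(-1 + 4*sqrt(6)))/2)/2) + C2*cos(2^(7/8)*3^(1/8)*a*cos(atan(sqrt(-1 + 4*sqrt(6)))/2)/2))*exp(-2^(7/8)*3^(1/8)*a*sin(atan(sqrt(-1 + 4*sqrt(6)))/2)/2) + (C3*sin(2^(7/8)*3^(1/8)*a*cos(atan(sqrt(-1 + 4*sqrt(6)))/2)/2) + C4*cos(2^(7/8)*3^(1/8)*a*cos(atan(sqrt(-1 + 4*sqrt(6)))/2)/2))*exp(2^(7/8)*3^(1/8)*a*sin(atan(sqrt(-1 + 4*sqrt(6)))/2)/2)


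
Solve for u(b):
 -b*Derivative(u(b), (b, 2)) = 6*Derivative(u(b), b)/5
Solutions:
 u(b) = C1 + C2/b^(1/5)


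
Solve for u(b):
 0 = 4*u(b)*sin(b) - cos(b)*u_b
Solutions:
 u(b) = C1/cos(b)^4


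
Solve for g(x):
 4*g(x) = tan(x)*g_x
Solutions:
 g(x) = C1*sin(x)^4


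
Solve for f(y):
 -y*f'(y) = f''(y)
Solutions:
 f(y) = C1 + C2*erf(sqrt(2)*y/2)


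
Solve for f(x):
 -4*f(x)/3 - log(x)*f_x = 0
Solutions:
 f(x) = C1*exp(-4*li(x)/3)


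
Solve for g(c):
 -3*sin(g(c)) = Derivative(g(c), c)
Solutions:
 g(c) = -acos((-C1 - exp(6*c))/(C1 - exp(6*c))) + 2*pi
 g(c) = acos((-C1 - exp(6*c))/(C1 - exp(6*c)))


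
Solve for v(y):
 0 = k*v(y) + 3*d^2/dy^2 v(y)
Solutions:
 v(y) = C1*exp(-sqrt(3)*y*sqrt(-k)/3) + C2*exp(sqrt(3)*y*sqrt(-k)/3)


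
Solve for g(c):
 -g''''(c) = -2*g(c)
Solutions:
 g(c) = C1*exp(-2^(1/4)*c) + C2*exp(2^(1/4)*c) + C3*sin(2^(1/4)*c) + C4*cos(2^(1/4)*c)


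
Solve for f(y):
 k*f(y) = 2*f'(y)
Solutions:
 f(y) = C1*exp(k*y/2)


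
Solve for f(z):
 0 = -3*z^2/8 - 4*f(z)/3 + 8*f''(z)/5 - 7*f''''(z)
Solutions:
 f(z) = -9*z^2/32 + (C1*sin(sqrt(2)*21^(3/4)*z*sin(atan(sqrt(489)/6)/2)/21) + C2*cos(sqrt(2)*21^(3/4)*z*sin(atan(sqrt(489)/6)/2)/21))*exp(-sqrt(2)*21^(3/4)*z*cos(atan(sqrt(489)/6)/2)/21) + (C3*sin(sqrt(2)*21^(3/4)*z*sin(atan(sqrt(489)/6)/2)/21) + C4*cos(sqrt(2)*21^(3/4)*z*sin(atan(sqrt(489)/6)/2)/21))*exp(sqrt(2)*21^(3/4)*z*cos(atan(sqrt(489)/6)/2)/21) - 27/40


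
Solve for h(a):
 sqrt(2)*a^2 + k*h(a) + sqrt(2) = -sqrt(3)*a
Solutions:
 h(a) = (-sqrt(2)*a^2 - sqrt(3)*a - sqrt(2))/k


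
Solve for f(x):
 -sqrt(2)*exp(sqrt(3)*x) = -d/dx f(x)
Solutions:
 f(x) = C1 + sqrt(6)*exp(sqrt(3)*x)/3


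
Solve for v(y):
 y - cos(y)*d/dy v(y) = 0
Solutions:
 v(y) = C1 + Integral(y/cos(y), y)


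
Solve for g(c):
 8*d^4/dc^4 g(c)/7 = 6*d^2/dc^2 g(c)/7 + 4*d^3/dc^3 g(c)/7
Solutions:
 g(c) = C1 + C2*c + C3*exp(c*(1 - sqrt(13))/4) + C4*exp(c*(1 + sqrt(13))/4)


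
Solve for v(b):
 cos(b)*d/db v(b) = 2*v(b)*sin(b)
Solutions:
 v(b) = C1/cos(b)^2


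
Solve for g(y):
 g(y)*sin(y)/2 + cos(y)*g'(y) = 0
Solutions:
 g(y) = C1*sqrt(cos(y))


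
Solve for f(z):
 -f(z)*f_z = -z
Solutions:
 f(z) = -sqrt(C1 + z^2)
 f(z) = sqrt(C1 + z^2)


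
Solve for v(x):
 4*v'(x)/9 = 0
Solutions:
 v(x) = C1


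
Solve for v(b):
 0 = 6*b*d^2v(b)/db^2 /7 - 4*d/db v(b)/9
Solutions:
 v(b) = C1 + C2*b^(41/27)


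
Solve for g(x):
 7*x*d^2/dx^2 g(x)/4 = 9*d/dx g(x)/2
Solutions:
 g(x) = C1 + C2*x^(25/7)


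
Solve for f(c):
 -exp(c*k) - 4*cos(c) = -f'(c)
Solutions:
 f(c) = C1 + 4*sin(c) + exp(c*k)/k


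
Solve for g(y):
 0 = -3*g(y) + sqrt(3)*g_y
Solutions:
 g(y) = C1*exp(sqrt(3)*y)


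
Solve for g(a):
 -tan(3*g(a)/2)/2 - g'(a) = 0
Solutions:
 g(a) = -2*asin(C1*exp(-3*a/4))/3 + 2*pi/3
 g(a) = 2*asin(C1*exp(-3*a/4))/3


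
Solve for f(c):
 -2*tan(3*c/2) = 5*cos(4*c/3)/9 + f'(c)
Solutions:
 f(c) = C1 + 4*log(cos(3*c/2))/3 - 5*sin(4*c/3)/12


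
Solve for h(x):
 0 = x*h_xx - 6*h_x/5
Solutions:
 h(x) = C1 + C2*x^(11/5)


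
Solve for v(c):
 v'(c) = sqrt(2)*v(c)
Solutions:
 v(c) = C1*exp(sqrt(2)*c)


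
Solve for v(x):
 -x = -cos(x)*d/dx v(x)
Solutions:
 v(x) = C1 + Integral(x/cos(x), x)


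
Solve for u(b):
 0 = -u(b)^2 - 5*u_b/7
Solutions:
 u(b) = 5/(C1 + 7*b)


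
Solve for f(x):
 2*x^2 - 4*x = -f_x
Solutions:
 f(x) = C1 - 2*x^3/3 + 2*x^2


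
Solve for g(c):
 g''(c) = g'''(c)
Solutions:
 g(c) = C1 + C2*c + C3*exp(c)


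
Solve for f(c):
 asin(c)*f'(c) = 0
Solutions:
 f(c) = C1


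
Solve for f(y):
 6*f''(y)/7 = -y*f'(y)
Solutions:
 f(y) = C1 + C2*erf(sqrt(21)*y/6)


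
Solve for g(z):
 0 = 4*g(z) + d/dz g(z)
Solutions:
 g(z) = C1*exp(-4*z)


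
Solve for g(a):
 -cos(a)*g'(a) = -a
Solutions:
 g(a) = C1 + Integral(a/cos(a), a)


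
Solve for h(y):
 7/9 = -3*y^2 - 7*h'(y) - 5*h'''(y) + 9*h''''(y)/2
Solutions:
 h(y) = C1 + C2*exp(y*(-(27*sqrt(363489) + 16309)^(1/3) - 100/(27*sqrt(363489) + 16309)^(1/3) + 20)/54)*sin(sqrt(3)*y*(-(27*sqrt(363489) + 16309)^(1/3) + 100/(27*sqrt(363489) + 16309)^(1/3))/54) + C3*exp(y*(-(27*sqrt(363489) + 16309)^(1/3) - 100/(27*sqrt(363489) + 16309)^(1/3) + 20)/54)*cos(sqrt(3)*y*(-(27*sqrt(363489) + 16309)^(1/3) + 100/(27*sqrt(363489) + 16309)^(1/3))/54) + C4*exp(y*(100/(27*sqrt(363489) + 16309)^(1/3) + 10 + (27*sqrt(363489) + 16309)^(1/3))/27) - y^3/7 + 221*y/441


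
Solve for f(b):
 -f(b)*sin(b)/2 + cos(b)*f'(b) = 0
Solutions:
 f(b) = C1/sqrt(cos(b))


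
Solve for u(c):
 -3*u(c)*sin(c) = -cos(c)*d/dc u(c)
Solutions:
 u(c) = C1/cos(c)^3


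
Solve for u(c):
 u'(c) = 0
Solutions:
 u(c) = C1


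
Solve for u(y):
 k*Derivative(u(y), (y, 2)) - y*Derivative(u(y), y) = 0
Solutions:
 u(y) = C1 + C2*erf(sqrt(2)*y*sqrt(-1/k)/2)/sqrt(-1/k)


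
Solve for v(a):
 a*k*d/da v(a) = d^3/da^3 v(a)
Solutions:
 v(a) = C1 + Integral(C2*airyai(a*k^(1/3)) + C3*airybi(a*k^(1/3)), a)


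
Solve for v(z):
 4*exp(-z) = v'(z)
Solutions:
 v(z) = C1 - 4*exp(-z)


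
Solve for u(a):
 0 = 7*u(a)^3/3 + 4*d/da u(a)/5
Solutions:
 u(a) = -sqrt(6)*sqrt(-1/(C1 - 35*a))
 u(a) = sqrt(6)*sqrt(-1/(C1 - 35*a))


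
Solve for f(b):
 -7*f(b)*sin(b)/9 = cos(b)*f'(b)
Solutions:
 f(b) = C1*cos(b)^(7/9)


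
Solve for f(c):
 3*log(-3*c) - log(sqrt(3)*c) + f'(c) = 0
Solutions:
 f(c) = C1 - 2*c*log(c) + c*(-5*log(3)/2 + 2 - 3*I*pi)


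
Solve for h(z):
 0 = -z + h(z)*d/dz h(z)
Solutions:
 h(z) = -sqrt(C1 + z^2)
 h(z) = sqrt(C1 + z^2)


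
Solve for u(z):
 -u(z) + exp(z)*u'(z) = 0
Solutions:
 u(z) = C1*exp(-exp(-z))


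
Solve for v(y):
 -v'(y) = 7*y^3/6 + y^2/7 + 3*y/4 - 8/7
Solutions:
 v(y) = C1 - 7*y^4/24 - y^3/21 - 3*y^2/8 + 8*y/7


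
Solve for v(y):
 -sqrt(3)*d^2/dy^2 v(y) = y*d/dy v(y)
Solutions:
 v(y) = C1 + C2*erf(sqrt(2)*3^(3/4)*y/6)


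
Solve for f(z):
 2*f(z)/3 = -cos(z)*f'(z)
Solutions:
 f(z) = C1*(sin(z) - 1)^(1/3)/(sin(z) + 1)^(1/3)


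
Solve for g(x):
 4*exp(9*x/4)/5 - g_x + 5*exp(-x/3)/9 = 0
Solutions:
 g(x) = C1 + 16*exp(9*x/4)/45 - 5*exp(-x/3)/3


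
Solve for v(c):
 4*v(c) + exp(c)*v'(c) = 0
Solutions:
 v(c) = C1*exp(4*exp(-c))


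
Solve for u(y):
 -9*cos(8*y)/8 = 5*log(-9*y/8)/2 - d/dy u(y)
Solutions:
 u(y) = C1 + 5*y*log(-y)/2 - 15*y*log(2)/2 - 5*y/2 + 5*y*log(3) + 9*sin(8*y)/64


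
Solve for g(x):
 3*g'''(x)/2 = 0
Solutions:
 g(x) = C1 + C2*x + C3*x^2


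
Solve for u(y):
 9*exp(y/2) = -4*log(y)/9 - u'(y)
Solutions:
 u(y) = C1 - 4*y*log(y)/9 + 4*y/9 - 18*exp(y/2)


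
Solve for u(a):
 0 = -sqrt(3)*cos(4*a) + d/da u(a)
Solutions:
 u(a) = C1 + sqrt(3)*sin(4*a)/4


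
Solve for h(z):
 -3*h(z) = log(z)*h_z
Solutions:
 h(z) = C1*exp(-3*li(z))


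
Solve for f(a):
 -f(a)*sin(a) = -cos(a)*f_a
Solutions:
 f(a) = C1/cos(a)


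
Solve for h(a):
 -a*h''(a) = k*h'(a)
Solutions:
 h(a) = C1 + a^(1 - re(k))*(C2*sin(log(a)*Abs(im(k))) + C3*cos(log(a)*im(k)))


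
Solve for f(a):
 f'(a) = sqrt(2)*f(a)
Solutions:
 f(a) = C1*exp(sqrt(2)*a)


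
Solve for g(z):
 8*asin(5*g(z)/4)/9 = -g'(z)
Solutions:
 Integral(1/asin(5*_y/4), (_y, g(z))) = C1 - 8*z/9


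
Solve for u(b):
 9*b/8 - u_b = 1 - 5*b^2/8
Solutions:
 u(b) = C1 + 5*b^3/24 + 9*b^2/16 - b


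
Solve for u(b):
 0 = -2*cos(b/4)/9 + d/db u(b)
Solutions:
 u(b) = C1 + 8*sin(b/4)/9


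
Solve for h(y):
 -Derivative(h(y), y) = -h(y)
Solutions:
 h(y) = C1*exp(y)


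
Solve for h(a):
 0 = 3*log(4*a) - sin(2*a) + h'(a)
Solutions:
 h(a) = C1 - 3*a*log(a) - 6*a*log(2) + 3*a - cos(2*a)/2


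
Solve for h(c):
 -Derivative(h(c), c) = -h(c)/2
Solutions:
 h(c) = C1*exp(c/2)


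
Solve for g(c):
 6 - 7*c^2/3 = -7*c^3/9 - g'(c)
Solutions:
 g(c) = C1 - 7*c^4/36 + 7*c^3/9 - 6*c


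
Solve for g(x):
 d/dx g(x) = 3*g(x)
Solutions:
 g(x) = C1*exp(3*x)


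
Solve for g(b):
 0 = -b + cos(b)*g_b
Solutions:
 g(b) = C1 + Integral(b/cos(b), b)


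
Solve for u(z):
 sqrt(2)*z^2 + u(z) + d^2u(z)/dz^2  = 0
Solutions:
 u(z) = C1*sin(z) + C2*cos(z) - sqrt(2)*z^2 + 2*sqrt(2)


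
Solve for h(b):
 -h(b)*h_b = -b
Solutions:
 h(b) = -sqrt(C1 + b^2)
 h(b) = sqrt(C1 + b^2)


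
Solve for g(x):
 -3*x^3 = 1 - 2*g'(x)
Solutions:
 g(x) = C1 + 3*x^4/8 + x/2


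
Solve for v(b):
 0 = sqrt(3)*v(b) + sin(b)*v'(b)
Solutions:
 v(b) = C1*(cos(b) + 1)^(sqrt(3)/2)/(cos(b) - 1)^(sqrt(3)/2)


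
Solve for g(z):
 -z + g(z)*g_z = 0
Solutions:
 g(z) = -sqrt(C1 + z^2)
 g(z) = sqrt(C1 + z^2)


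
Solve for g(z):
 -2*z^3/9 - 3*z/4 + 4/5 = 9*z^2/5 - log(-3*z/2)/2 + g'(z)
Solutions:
 g(z) = C1 - z^4/18 - 3*z^3/5 - 3*z^2/8 + z*log(-z)/2 + z*(-5*log(2) + 3 + 5*log(3))/10


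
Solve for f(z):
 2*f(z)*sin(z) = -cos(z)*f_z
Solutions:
 f(z) = C1*cos(z)^2


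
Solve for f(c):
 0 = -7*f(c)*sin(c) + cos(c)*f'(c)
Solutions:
 f(c) = C1/cos(c)^7


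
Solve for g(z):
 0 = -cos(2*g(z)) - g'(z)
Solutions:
 g(z) = -asin((C1 + exp(4*z))/(C1 - exp(4*z)))/2 + pi/2
 g(z) = asin((C1 + exp(4*z))/(C1 - exp(4*z)))/2


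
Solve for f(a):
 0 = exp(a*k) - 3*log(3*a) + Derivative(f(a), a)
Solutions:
 f(a) = C1 + 3*a*log(a) + 3*a*(-1 + log(3)) + Piecewise((-exp(a*k)/k, Ne(k, 0)), (-a, True))


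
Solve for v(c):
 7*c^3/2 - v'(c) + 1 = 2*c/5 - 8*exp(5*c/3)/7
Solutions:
 v(c) = C1 + 7*c^4/8 - c^2/5 + c + 24*exp(5*c/3)/35


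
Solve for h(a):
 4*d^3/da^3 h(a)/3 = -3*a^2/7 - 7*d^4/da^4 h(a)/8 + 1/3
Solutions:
 h(a) = C1 + C2*a + C3*a^2 + C4*exp(-32*a/21) - 3*a^5/560 + 9*a^4/512 - 55*a^3/12288


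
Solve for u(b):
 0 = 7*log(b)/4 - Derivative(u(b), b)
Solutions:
 u(b) = C1 + 7*b*log(b)/4 - 7*b/4


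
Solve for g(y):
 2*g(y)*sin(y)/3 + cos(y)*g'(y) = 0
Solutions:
 g(y) = C1*cos(y)^(2/3)


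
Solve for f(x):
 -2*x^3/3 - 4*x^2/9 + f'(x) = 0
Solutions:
 f(x) = C1 + x^4/6 + 4*x^3/27


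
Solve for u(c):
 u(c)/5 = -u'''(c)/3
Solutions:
 u(c) = C3*exp(-3^(1/3)*5^(2/3)*c/5) + (C1*sin(3^(5/6)*5^(2/3)*c/10) + C2*cos(3^(5/6)*5^(2/3)*c/10))*exp(3^(1/3)*5^(2/3)*c/10)


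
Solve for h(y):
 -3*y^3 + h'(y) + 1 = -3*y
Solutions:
 h(y) = C1 + 3*y^4/4 - 3*y^2/2 - y


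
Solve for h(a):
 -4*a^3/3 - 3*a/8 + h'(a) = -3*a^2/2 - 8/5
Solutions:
 h(a) = C1 + a^4/3 - a^3/2 + 3*a^2/16 - 8*a/5


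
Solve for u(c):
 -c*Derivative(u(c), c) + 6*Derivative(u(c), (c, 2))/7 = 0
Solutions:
 u(c) = C1 + C2*erfi(sqrt(21)*c/6)


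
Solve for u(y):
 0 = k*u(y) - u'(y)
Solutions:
 u(y) = C1*exp(k*y)


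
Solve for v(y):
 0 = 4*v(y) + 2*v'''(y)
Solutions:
 v(y) = C3*exp(-2^(1/3)*y) + (C1*sin(2^(1/3)*sqrt(3)*y/2) + C2*cos(2^(1/3)*sqrt(3)*y/2))*exp(2^(1/3)*y/2)


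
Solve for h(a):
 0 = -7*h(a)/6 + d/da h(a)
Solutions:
 h(a) = C1*exp(7*a/6)


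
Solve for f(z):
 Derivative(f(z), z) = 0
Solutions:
 f(z) = C1


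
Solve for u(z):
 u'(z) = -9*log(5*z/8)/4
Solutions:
 u(z) = C1 - 9*z*log(z)/4 - 9*z*log(5)/4 + 9*z/4 + 27*z*log(2)/4


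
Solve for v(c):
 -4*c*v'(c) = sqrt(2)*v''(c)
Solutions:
 v(c) = C1 + C2*erf(2^(1/4)*c)


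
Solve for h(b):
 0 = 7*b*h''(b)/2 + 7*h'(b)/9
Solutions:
 h(b) = C1 + C2*b^(7/9)


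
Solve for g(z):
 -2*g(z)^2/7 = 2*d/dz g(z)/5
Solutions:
 g(z) = 7/(C1 + 5*z)


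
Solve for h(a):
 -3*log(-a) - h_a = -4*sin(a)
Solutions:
 h(a) = C1 - 3*a*log(-a) + 3*a - 4*cos(a)


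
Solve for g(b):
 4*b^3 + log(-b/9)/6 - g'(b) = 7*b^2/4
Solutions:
 g(b) = C1 + b^4 - 7*b^3/12 + b*log(-b)/6 + b*(-2*log(3) - 1)/6


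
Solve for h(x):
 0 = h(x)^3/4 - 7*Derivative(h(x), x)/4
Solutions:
 h(x) = -sqrt(14)*sqrt(-1/(C1 + x))/2
 h(x) = sqrt(14)*sqrt(-1/(C1 + x))/2


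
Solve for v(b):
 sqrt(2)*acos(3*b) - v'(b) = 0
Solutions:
 v(b) = C1 + sqrt(2)*(b*acos(3*b) - sqrt(1 - 9*b^2)/3)


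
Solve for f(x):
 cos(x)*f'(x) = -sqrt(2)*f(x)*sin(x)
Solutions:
 f(x) = C1*cos(x)^(sqrt(2))


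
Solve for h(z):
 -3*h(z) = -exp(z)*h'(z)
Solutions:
 h(z) = C1*exp(-3*exp(-z))


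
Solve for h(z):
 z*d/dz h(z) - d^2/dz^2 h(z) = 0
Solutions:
 h(z) = C1 + C2*erfi(sqrt(2)*z/2)


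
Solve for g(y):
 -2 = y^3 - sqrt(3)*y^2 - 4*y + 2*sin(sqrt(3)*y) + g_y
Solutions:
 g(y) = C1 - y^4/4 + sqrt(3)*y^3/3 + 2*y^2 - 2*y + 2*sqrt(3)*cos(sqrt(3)*y)/3


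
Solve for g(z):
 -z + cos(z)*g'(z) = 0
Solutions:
 g(z) = C1 + Integral(z/cos(z), z)


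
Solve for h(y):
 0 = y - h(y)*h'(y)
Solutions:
 h(y) = -sqrt(C1 + y^2)
 h(y) = sqrt(C1 + y^2)


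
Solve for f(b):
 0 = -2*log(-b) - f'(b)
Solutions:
 f(b) = C1 - 2*b*log(-b) + 2*b


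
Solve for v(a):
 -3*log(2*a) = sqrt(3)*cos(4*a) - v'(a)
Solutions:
 v(a) = C1 + 3*a*log(a) - 3*a + 3*a*log(2) + sqrt(3)*sin(4*a)/4


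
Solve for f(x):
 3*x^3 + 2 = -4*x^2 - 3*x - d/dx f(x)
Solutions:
 f(x) = C1 - 3*x^4/4 - 4*x^3/3 - 3*x^2/2 - 2*x


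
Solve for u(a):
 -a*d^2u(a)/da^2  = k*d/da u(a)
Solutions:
 u(a) = C1 + a^(1 - re(k))*(C2*sin(log(a)*Abs(im(k))) + C3*cos(log(a)*im(k)))


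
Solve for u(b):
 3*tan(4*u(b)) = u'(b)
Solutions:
 u(b) = -asin(C1*exp(12*b))/4 + pi/4
 u(b) = asin(C1*exp(12*b))/4


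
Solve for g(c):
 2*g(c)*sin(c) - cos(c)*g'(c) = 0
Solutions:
 g(c) = C1/cos(c)^2


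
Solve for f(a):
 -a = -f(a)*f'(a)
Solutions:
 f(a) = -sqrt(C1 + a^2)
 f(a) = sqrt(C1 + a^2)


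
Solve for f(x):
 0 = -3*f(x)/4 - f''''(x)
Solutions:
 f(x) = (C1*sin(3^(1/4)*x/2) + C2*cos(3^(1/4)*x/2))*exp(-3^(1/4)*x/2) + (C3*sin(3^(1/4)*x/2) + C4*cos(3^(1/4)*x/2))*exp(3^(1/4)*x/2)


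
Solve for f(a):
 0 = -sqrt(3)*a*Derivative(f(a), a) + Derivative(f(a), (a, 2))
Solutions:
 f(a) = C1 + C2*erfi(sqrt(2)*3^(1/4)*a/2)


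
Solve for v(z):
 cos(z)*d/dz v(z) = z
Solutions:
 v(z) = C1 + Integral(z/cos(z), z)


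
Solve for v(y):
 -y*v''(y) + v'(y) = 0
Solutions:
 v(y) = C1 + C2*y^2


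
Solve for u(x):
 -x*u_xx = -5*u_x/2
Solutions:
 u(x) = C1 + C2*x^(7/2)


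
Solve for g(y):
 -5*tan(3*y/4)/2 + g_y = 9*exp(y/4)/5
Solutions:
 g(y) = C1 + 36*exp(y/4)/5 - 10*log(cos(3*y/4))/3


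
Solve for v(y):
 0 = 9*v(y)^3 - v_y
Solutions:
 v(y) = -sqrt(2)*sqrt(-1/(C1 + 9*y))/2
 v(y) = sqrt(2)*sqrt(-1/(C1 + 9*y))/2


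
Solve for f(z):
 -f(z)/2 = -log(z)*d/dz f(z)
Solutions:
 f(z) = C1*exp(li(z)/2)


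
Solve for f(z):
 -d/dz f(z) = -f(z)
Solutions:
 f(z) = C1*exp(z)


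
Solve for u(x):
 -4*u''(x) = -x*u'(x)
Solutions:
 u(x) = C1 + C2*erfi(sqrt(2)*x/4)


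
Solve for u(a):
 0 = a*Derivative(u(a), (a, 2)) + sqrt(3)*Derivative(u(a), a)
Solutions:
 u(a) = C1 + C2*a^(1 - sqrt(3))


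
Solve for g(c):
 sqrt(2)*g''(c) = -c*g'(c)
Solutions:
 g(c) = C1 + C2*erf(2^(1/4)*c/2)


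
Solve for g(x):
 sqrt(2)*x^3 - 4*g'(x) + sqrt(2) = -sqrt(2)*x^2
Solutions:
 g(x) = C1 + sqrt(2)*x^4/16 + sqrt(2)*x^3/12 + sqrt(2)*x/4


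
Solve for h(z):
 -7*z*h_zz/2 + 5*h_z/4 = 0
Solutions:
 h(z) = C1 + C2*z^(19/14)


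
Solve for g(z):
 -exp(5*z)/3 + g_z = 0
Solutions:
 g(z) = C1 + exp(5*z)/15


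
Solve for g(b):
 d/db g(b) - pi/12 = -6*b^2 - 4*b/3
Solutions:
 g(b) = C1 - 2*b^3 - 2*b^2/3 + pi*b/12


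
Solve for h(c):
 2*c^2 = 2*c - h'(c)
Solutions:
 h(c) = C1 - 2*c^3/3 + c^2


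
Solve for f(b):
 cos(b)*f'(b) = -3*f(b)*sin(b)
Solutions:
 f(b) = C1*cos(b)^3


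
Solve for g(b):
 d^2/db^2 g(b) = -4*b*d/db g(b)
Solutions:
 g(b) = C1 + C2*erf(sqrt(2)*b)


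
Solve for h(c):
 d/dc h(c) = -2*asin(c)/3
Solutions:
 h(c) = C1 - 2*c*asin(c)/3 - 2*sqrt(1 - c^2)/3


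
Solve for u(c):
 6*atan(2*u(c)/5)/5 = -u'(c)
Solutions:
 Integral(1/atan(2*_y/5), (_y, u(c))) = C1 - 6*c/5


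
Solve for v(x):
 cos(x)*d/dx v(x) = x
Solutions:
 v(x) = C1 + Integral(x/cos(x), x)


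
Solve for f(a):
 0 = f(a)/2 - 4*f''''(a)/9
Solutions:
 f(a) = C1*exp(-2^(1/4)*sqrt(3)*a/2) + C2*exp(2^(1/4)*sqrt(3)*a/2) + C3*sin(2^(1/4)*sqrt(3)*a/2) + C4*cos(2^(1/4)*sqrt(3)*a/2)


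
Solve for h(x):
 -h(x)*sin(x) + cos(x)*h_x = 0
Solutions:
 h(x) = C1/cos(x)


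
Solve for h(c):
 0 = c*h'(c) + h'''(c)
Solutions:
 h(c) = C1 + Integral(C2*airyai(-c) + C3*airybi(-c), c)


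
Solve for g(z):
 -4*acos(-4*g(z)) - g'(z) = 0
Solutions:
 Integral(1/acos(-4*_y), (_y, g(z))) = C1 - 4*z


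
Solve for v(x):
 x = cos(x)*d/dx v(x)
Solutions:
 v(x) = C1 + Integral(x/cos(x), x)


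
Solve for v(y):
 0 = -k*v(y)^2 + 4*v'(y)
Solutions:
 v(y) = -4/(C1 + k*y)


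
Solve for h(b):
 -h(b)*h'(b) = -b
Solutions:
 h(b) = -sqrt(C1 + b^2)
 h(b) = sqrt(C1 + b^2)


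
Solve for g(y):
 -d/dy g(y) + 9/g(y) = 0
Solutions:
 g(y) = -sqrt(C1 + 18*y)
 g(y) = sqrt(C1 + 18*y)


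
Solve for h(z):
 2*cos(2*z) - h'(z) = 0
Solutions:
 h(z) = C1 + sin(2*z)


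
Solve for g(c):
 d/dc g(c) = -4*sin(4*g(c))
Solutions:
 g(c) = -acos((-C1 - exp(32*c))/(C1 - exp(32*c)))/4 + pi/2
 g(c) = acos((-C1 - exp(32*c))/(C1 - exp(32*c)))/4


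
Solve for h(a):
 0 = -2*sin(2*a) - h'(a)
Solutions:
 h(a) = C1 + cos(2*a)


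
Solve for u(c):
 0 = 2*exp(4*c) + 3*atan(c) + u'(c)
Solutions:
 u(c) = C1 - 3*c*atan(c) - exp(4*c)/2 + 3*log(c^2 + 1)/2


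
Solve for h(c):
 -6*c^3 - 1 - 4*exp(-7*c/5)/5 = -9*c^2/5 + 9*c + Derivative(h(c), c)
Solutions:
 h(c) = C1 - 3*c^4/2 + 3*c^3/5 - 9*c^2/2 - c + 4*exp(-7*c/5)/7


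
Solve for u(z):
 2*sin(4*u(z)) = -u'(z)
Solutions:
 u(z) = -acos((-C1 - exp(16*z))/(C1 - exp(16*z)))/4 + pi/2
 u(z) = acos((-C1 - exp(16*z))/(C1 - exp(16*z)))/4


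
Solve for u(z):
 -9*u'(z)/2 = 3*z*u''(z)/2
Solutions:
 u(z) = C1 + C2/z^2


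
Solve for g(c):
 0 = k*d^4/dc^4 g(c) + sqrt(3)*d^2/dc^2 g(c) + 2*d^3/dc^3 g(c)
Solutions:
 g(c) = C1 + C2*c + C3*exp(c*(sqrt(-sqrt(3)*k + 1) - 1)/k) + C4*exp(-c*(sqrt(-sqrt(3)*k + 1) + 1)/k)


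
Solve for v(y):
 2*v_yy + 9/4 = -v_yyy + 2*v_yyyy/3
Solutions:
 v(y) = C1 + C2*y + C3*exp(y*(3 - sqrt(57))/4) + C4*exp(y*(3 + sqrt(57))/4) - 9*y^2/16


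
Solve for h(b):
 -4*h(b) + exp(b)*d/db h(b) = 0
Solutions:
 h(b) = C1*exp(-4*exp(-b))


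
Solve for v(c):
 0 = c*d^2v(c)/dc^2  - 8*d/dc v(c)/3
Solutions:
 v(c) = C1 + C2*c^(11/3)


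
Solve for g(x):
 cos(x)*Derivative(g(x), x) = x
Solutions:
 g(x) = C1 + Integral(x/cos(x), x)


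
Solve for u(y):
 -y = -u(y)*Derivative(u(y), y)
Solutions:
 u(y) = -sqrt(C1 + y^2)
 u(y) = sqrt(C1 + y^2)


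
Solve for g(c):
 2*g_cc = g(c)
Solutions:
 g(c) = C1*exp(-sqrt(2)*c/2) + C2*exp(sqrt(2)*c/2)


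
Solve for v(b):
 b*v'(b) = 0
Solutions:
 v(b) = C1


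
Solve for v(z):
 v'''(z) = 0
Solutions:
 v(z) = C1 + C2*z + C3*z^2


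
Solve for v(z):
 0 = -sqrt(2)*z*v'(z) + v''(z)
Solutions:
 v(z) = C1 + C2*erfi(2^(3/4)*z/2)


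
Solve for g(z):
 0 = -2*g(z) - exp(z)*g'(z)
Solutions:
 g(z) = C1*exp(2*exp(-z))


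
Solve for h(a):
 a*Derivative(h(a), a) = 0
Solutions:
 h(a) = C1


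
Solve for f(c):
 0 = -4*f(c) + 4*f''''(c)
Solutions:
 f(c) = C1*exp(-c) + C2*exp(c) + C3*sin(c) + C4*cos(c)


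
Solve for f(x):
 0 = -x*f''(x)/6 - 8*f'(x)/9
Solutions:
 f(x) = C1 + C2/x^(13/3)


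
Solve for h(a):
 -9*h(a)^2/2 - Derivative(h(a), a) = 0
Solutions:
 h(a) = 2/(C1 + 9*a)


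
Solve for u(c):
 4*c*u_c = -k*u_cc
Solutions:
 u(c) = C1 + C2*sqrt(k)*erf(sqrt(2)*c*sqrt(1/k))


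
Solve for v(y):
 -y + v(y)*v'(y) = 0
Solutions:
 v(y) = -sqrt(C1 + y^2)
 v(y) = sqrt(C1 + y^2)


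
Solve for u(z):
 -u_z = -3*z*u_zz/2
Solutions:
 u(z) = C1 + C2*z^(5/3)


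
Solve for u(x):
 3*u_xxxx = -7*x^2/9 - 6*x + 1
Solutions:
 u(x) = C1 + C2*x + C3*x^2 + C4*x^3 - 7*x^6/9720 - x^5/60 + x^4/72


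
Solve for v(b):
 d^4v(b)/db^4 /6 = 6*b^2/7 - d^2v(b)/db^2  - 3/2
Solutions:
 v(b) = C1 + C2*b + C3*sin(sqrt(6)*b) + C4*cos(sqrt(6)*b) + b^4/14 - 25*b^2/28


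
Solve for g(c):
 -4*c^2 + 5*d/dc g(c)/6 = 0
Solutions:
 g(c) = C1 + 8*c^3/5


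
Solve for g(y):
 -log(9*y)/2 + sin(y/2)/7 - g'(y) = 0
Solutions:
 g(y) = C1 - y*log(y)/2 - y*log(3) + y/2 - 2*cos(y/2)/7


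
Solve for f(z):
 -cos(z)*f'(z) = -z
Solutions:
 f(z) = C1 + Integral(z/cos(z), z)


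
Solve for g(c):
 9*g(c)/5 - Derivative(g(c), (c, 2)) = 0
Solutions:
 g(c) = C1*exp(-3*sqrt(5)*c/5) + C2*exp(3*sqrt(5)*c/5)


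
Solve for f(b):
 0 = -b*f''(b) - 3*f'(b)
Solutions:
 f(b) = C1 + C2/b^2


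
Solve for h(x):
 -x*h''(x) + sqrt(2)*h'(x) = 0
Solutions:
 h(x) = C1 + C2*x^(1 + sqrt(2))


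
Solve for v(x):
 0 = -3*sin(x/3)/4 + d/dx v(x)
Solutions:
 v(x) = C1 - 9*cos(x/3)/4


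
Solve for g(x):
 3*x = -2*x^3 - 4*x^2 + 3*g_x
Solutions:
 g(x) = C1 + x^4/6 + 4*x^3/9 + x^2/2


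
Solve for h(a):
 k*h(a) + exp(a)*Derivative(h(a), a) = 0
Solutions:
 h(a) = C1*exp(k*exp(-a))


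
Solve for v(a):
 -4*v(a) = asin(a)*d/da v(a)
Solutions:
 v(a) = C1*exp(-4*Integral(1/asin(a), a))


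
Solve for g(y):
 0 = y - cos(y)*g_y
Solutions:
 g(y) = C1 + Integral(y/cos(y), y)


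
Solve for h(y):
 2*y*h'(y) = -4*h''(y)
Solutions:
 h(y) = C1 + C2*erf(y/2)


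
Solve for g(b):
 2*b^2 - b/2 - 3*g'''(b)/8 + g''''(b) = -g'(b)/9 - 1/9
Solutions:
 g(b) = C1 + C2*exp(b*(3*3^(2/3)/(16*sqrt(238) + 247)^(1/3) + 6 + 3^(1/3)*(16*sqrt(238) + 247)^(1/3))/48)*sin(3^(1/6)*b*(-3^(2/3)*(16*sqrt(238) + 247)^(1/3) + 9/(16*sqrt(238) + 247)^(1/3))/48) + C3*exp(b*(3*3^(2/3)/(16*sqrt(238) + 247)^(1/3) + 6 + 3^(1/3)*(16*sqrt(238) + 247)^(1/3))/48)*cos(3^(1/6)*b*(-3^(2/3)*(16*sqrt(238) + 247)^(1/3) + 9/(16*sqrt(238) + 247)^(1/3))/48) + C4*exp(b*(-3^(1/3)*(16*sqrt(238) + 247)^(1/3) - 3*3^(2/3)/(16*sqrt(238) + 247)^(1/3) + 3)/24) - 6*b^3 + 9*b^2/4 - 245*b/2


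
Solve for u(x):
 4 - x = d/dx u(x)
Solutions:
 u(x) = C1 - x^2/2 + 4*x


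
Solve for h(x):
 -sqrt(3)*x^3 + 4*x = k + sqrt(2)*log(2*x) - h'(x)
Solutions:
 h(x) = C1 + k*x + sqrt(3)*x^4/4 - 2*x^2 + sqrt(2)*x*log(x) - sqrt(2)*x + sqrt(2)*x*log(2)


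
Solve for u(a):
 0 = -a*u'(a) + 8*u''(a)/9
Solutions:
 u(a) = C1 + C2*erfi(3*a/4)


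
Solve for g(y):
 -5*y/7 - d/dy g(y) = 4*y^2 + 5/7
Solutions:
 g(y) = C1 - 4*y^3/3 - 5*y^2/14 - 5*y/7


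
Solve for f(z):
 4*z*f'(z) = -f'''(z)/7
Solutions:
 f(z) = C1 + Integral(C2*airyai(-28^(1/3)*z) + C3*airybi(-28^(1/3)*z), z)


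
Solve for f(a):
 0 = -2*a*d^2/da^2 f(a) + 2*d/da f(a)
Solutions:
 f(a) = C1 + C2*a^2


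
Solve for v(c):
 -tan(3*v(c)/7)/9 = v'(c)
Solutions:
 v(c) = -7*asin(C1*exp(-c/21))/3 + 7*pi/3
 v(c) = 7*asin(C1*exp(-c/21))/3


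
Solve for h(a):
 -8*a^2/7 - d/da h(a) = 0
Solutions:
 h(a) = C1 - 8*a^3/21


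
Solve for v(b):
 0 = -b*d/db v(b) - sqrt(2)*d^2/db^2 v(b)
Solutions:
 v(b) = C1 + C2*erf(2^(1/4)*b/2)


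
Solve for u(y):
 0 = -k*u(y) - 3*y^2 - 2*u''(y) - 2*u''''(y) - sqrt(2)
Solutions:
 u(y) = C1*exp(-sqrt(2)*y*sqrt(-sqrt(1 - 2*k) - 1)/2) + C2*exp(sqrt(2)*y*sqrt(-sqrt(1 - 2*k) - 1)/2) + C3*exp(-sqrt(2)*y*sqrt(sqrt(1 - 2*k) - 1)/2) + C4*exp(sqrt(2)*y*sqrt(sqrt(1 - 2*k) - 1)/2) - 3*y^2/k - sqrt(2)/k + 12/k^2


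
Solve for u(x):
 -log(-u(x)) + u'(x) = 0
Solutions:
 -li(-u(x)) = C1 + x


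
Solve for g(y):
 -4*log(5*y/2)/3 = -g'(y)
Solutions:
 g(y) = C1 + 4*y*log(y)/3 - 4*y/3 - 4*y*log(2)/3 + 4*y*log(5)/3


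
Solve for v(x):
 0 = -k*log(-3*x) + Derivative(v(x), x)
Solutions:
 v(x) = C1 + k*x*log(-x) + k*x*(-1 + log(3))


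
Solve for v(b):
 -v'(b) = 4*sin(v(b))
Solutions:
 v(b) = -acos((-C1 - exp(8*b))/(C1 - exp(8*b))) + 2*pi
 v(b) = acos((-C1 - exp(8*b))/(C1 - exp(8*b)))
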